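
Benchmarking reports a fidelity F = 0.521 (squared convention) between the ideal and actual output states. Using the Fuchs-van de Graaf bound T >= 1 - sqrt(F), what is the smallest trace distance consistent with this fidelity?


Fuchs-van de Graaf (squared-fidelity convention): 1 - sqrt(F) <= T <= sqrt(1 - F).
Lower bound: T >= 1 - sqrt(F)
sqrt(F) = sqrt(0.521) = 0.7218
T >= 1 - 0.7218
T >= 0.2782

0.2782


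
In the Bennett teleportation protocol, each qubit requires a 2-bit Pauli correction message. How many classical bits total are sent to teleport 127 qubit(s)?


Quantum teleportation requires 2 classical bits per qubit teleported.
127 qubit(s) -> 2 * 127 = 254 classical bits

254


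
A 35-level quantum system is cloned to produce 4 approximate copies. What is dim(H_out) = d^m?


Output space = H^(tensor 4) where dim(H) = 35
dim = 35^4
= 1225 (after 2 factors)
= 42875 (after 3 factors)
= 1500625 (after 4 factors)
= 1500625

1500625


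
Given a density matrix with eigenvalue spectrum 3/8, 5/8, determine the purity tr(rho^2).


tr(rho^2) = sum of eigenvalues squared
= (3/8)^2 + (5/8)^2
= (9 + 25) / 64
= 34/64
= 0.5312

0.5312


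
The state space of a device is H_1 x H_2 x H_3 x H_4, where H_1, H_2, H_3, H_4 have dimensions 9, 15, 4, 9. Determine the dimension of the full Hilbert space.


dim(H_1 x H_2 x H_3 x H_4) = 9 * 15 * 4 * 9
= 135 * 4 * 9
= 540 * 9
= 4860

4860


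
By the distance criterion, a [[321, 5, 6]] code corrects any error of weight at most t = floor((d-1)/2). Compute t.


Code parameters: [[321, 5, 6]], distance d = 6.
Number of correctable errors = floor((d-1)/2)
= floor((6 - 1)/2)
= floor(5/2)
= 2

2


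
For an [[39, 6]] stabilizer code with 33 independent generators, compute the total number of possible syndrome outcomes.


Each stabilizer generator gives a binary (+1 or -1) measurement outcome.
With 33 independent generators:
Total syndromes = 2^33
= 8589934592

8589934592


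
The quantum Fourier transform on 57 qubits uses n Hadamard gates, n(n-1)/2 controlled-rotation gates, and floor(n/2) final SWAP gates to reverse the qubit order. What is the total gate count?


Hadamard gates: 57
Controlled rotations: n*(n-1)/2 = 57*56/2 = 1596
SWAP gates: floor(n/2) = floor(57/2) = 28
Total = 57 + 1596 + 28
= 1681

1681


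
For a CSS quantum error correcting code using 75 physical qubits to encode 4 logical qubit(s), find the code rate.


Code rate R = k/n
= 4/75
= 0.0533

0.0533


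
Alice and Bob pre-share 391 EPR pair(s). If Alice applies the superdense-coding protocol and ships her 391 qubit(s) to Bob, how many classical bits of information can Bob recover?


Superdense coding allows 2 classical bits per shared entangled pair.
391 pair(s) -> 2 * 391 = 782 classical bits

782


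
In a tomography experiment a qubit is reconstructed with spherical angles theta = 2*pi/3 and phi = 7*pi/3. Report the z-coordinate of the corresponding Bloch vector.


theta = 2.0944, phi = 7.3304
r_z = cos(theta) = -0.5000

-0.5000


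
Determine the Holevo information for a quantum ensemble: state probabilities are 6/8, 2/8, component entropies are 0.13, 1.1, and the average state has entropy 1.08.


chi = S(rho) - sum_i p_i * S(rho_i)
Weighted entropy = 6/8 * 0.13 + 2/8 * 1.1
= 0.3725
chi = 1.08 - 0.3725
= 0.7075

0.7075


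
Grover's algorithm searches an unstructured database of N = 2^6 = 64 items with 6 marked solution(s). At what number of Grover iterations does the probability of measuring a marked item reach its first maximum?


After j Grover iterations the success probability is P(j) = sin^2((2j+1)*theta), where sin(theta) = sqrt(k/N).
N = 2^6 = 64, k = 6
sin(theta) = sqrt(k/N) = 0.3061862178
theta = arcsin(sqrt(k/N)) = 0.3111842443 rad
P(j) reaches its first maximum when (2j+1)*theta is as close as possible to pi/2, i.e. j = round(pi/(4*theta) - 1/2).
pi/(4*theta) - 1/2 = 2.0239
(For comparison, the common estimate pi/4 * sqrt(N/k) = 2.5651; the exact maximiser is used here.)
Optimal iterations = 2

2


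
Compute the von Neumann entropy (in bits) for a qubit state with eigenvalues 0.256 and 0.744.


S = -p*log2(p) - (1-p)*log2(1-p)
p = 0.2560, 1-p = 0.7440
= -0.2560 * log2(0.2560) - 0.7440 * log2(0.7440)
= -(-0.5032) - (-0.3174)
= 0.8207

0.8207


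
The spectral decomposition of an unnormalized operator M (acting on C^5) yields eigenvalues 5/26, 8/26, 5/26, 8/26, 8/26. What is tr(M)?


tr(M) = sum of eigenvalues
= 5/26 + 8/26 + 5/26 + 8/26 + 8/26
= 34/26
= 1.3077

1.3077


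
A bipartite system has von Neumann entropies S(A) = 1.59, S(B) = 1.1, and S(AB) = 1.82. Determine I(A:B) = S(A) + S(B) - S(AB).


I(A:B) = S(A) + S(B) - S(AB)
= 1.59 + 1.1 - 1.82
= 0.8700

0.8700


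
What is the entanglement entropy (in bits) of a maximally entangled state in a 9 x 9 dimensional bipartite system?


For a maximally entangled state in d x d:
S = log2(d) = log2(9)
= 3.1699

3.1699


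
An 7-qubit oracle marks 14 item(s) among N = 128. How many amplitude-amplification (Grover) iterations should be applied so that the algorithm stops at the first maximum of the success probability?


After j Grover iterations the success probability is P(j) = sin^2((2j+1)*theta), where sin(theta) = sqrt(k/N).
N = 2^7 = 128, k = 14
sin(theta) = sqrt(k/N) = 0.3307189139
theta = arcsin(sqrt(k/N)) = 0.3370652533 rad
P(j) reaches its first maximum when (2j+1)*theta is as close as possible to pi/2, i.e. j = round(pi/(4*theta) - 1/2).
pi/(4*theta) - 1/2 = 1.8301
(For comparison, the common estimate pi/4 * sqrt(N/k) = 2.3748; the exact maximiser is used here.)
Optimal iterations = 2

2


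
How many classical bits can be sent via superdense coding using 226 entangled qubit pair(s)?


Superdense coding allows 2 classical bits per shared entangled pair.
226 pair(s) -> 2 * 226 = 452 classical bits

452


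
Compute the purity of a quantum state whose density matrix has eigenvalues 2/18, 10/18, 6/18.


tr(rho^2) = sum of eigenvalues squared
= (2/18)^2 + (10/18)^2 + (6/18)^2
= (4 + 100 + 36) / 324
= 140/324
= 0.4321

0.4321


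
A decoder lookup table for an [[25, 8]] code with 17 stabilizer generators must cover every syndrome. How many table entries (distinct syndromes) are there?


Each stabilizer generator gives a binary (+1 or -1) measurement outcome.
With 17 independent generators:
Total syndromes = 2^17
= 131072

131072


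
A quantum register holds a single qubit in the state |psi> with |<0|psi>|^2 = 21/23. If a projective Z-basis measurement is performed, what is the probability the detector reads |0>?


|alpha|^2 = 21/23 = 0.9130
|beta|^2 = 1 - 21/23 = 2/23 = 0.0870
P(|0>) = |alpha|^2 = 0.9130

0.9130


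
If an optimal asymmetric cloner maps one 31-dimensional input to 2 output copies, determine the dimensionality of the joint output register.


Output space = H^(tensor 2) where dim(H) = 31
dim = 31^2
= 961

961


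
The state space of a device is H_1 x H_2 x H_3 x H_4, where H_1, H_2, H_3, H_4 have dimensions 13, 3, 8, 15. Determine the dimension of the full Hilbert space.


dim(H_1 x H_2 x H_3 x H_4) = 13 * 3 * 8 * 15
= 39 * 8 * 15
= 312 * 15
= 4680

4680


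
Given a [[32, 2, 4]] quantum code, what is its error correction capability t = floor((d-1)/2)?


Code parameters: [[32, 2, 4]], distance d = 4.
Number of correctable errors = floor((d-1)/2)
= floor((4 - 1)/2)
= floor(3/2)
= 1

1


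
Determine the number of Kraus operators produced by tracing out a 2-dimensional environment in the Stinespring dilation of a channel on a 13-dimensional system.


Tracing out the environment in an orthonormal basis {|i>_E} gives Kraus operators K_i = <i|_E U |0>_E.
Number of Kraus operators = dim(H_env) = d_env
= 2

2


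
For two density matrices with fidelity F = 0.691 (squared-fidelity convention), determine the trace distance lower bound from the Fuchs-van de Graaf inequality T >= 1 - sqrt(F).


Fuchs-van de Graaf (squared-fidelity convention): 1 - sqrt(F) <= T <= sqrt(1 - F).
Lower bound: T >= 1 - sqrt(F)
sqrt(F) = sqrt(0.691) = 0.8313
T >= 1 - 0.8313
T >= 0.1687

0.1687


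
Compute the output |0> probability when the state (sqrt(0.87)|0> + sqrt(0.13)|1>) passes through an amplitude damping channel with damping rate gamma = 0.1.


For amplitude damping with parameter gamma on state sqrt(a)|0> + sqrt(b)|1>:
alpha^2 = 0.87, beta^2 = 0.13
P(|0>) = alpha^2 + gamma * beta^2
= 0.87 + 0.1 * 0.13
= 0.87 + 0.0130
= 0.8830

0.8830


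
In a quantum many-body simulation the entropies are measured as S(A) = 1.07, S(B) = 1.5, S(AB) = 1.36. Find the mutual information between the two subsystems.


I(A:B) = S(A) + S(B) - S(AB)
= 1.07 + 1.5 - 1.36
= 1.2100

1.2100


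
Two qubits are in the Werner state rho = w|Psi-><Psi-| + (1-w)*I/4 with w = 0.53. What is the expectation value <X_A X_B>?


|Psi-> = (|01> - |10>)/sqrt(2)
For the pure Bell state, <X_A X_B> = -1 (Bell-state Pauli correlator).
The maximally-mixed part I/4 has tr(I/4 * P tensor P) = 0 for any traceless Pauli P.
So <X_A X_B>_rho = w * (-1) + (1 - w) * 0
= 0.53 * (-1)
= -0.5300

-0.5300


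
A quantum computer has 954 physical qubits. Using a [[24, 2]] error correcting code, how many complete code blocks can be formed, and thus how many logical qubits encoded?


Each code block uses 24 physical qubits for 2 logical qubit(s).
Number of complete blocks = floor(954 / 24) = 39
Logical qubits = 39 * 2
= 78

78


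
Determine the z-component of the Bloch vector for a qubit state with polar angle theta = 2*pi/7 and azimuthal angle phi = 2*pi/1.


theta = 0.8976, phi = 6.2832
r_z = cos(theta) = 0.6235

0.6235


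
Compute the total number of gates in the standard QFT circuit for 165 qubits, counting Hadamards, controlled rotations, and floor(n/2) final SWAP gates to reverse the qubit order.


Hadamard gates: 165
Controlled rotations: n*(n-1)/2 = 165*164/2 = 13530
SWAP gates: floor(n/2) = floor(165/2) = 82
Total = 165 + 13530 + 82
= 13777

13777


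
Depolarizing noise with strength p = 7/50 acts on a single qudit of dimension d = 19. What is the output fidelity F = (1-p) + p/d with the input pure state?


F = (1-p) + p/d
= (1 - 0.1400) + 0.1400/19
= 0.8600 + 0.0074
= 0.8674

0.8674


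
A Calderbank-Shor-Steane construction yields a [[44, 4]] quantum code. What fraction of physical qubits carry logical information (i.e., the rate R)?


Code rate R = k/n
= 4/44
= 0.0909

0.0909


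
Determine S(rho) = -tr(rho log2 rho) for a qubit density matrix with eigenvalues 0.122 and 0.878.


S = -p*log2(p) - (1-p)*log2(1-p)
p = 0.1220, 1-p = 0.8780
= -0.1220 * log2(0.1220) - 0.8780 * log2(0.8780)
= -(-0.3703) - (-0.1648)
= 0.5351

0.5351


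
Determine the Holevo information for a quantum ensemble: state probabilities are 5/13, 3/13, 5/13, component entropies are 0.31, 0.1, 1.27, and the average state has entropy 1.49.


chi = S(rho) - sum_i p_i * S(rho_i)
Weighted entropy = 5/13 * 0.31 + 3/13 * 0.1 + 5/13 * 1.27
= 0.6308
chi = 1.49 - 0.6308
= 0.8592

0.8592


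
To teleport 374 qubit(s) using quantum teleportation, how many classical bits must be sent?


Quantum teleportation requires 2 classical bits per qubit teleported.
374 qubit(s) -> 2 * 374 = 748 classical bits

748


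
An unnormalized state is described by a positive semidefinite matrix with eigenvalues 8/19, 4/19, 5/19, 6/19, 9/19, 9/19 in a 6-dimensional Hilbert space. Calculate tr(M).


tr(M) = sum of eigenvalues
= 8/19 + 4/19 + 5/19 + 6/19 + 9/19 + 9/19
= 41/19
= 2.1579

2.1579


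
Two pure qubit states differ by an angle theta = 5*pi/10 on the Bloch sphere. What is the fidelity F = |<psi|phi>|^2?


For states separated by angle theta on Bloch sphere:
F = cos^2(theta/2)
theta = 5*pi/10 = 1.5708
theta/2 = 0.7854
cos(theta/2) = 0.7071
F = 0.5000

0.5000


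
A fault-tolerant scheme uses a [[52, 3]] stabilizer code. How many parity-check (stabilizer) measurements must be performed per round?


For an [[n,k]] stabilizer code:
Number of stabilizer generators = n - k
= 52 - 3
= 49

49


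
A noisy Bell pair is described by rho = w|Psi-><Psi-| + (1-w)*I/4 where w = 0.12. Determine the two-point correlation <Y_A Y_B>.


|Psi-> = (|01> - |10>)/sqrt(2)
For the pure Bell state, <Y_A Y_B> = -1 (Bell-state Pauli correlator).
The maximally-mixed part I/4 has tr(I/4 * P tensor P) = 0 for any traceless Pauli P.
So <Y_A Y_B>_rho = w * (-1) + (1 - w) * 0
= 0.12 * (-1)
= -0.1200

-0.1200


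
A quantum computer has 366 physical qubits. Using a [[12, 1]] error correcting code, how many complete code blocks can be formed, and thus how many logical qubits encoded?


Each code block uses 12 physical qubits for 1 logical qubit(s).
Number of complete blocks = floor(366 / 12) = 30
Logical qubits = 30 * 1
= 30

30


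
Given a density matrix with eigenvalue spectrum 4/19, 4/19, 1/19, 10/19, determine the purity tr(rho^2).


tr(rho^2) = sum of eigenvalues squared
= (4/19)^2 + (4/19)^2 + (1/19)^2 + (10/19)^2
= (16 + 16 + 1 + 100) / 361
= 133/361
= 0.3684

0.3684


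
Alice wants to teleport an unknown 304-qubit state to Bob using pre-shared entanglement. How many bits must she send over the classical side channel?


Quantum teleportation requires 2 classical bits per qubit teleported.
304 qubit(s) -> 2 * 304 = 608 classical bits

608


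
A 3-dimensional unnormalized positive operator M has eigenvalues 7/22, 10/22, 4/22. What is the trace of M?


tr(M) = sum of eigenvalues
= 7/22 + 10/22 + 4/22
= 21/22
= 0.9545

0.9545


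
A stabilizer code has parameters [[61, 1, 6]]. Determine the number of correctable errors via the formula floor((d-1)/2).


Code parameters: [[61, 1, 6]], distance d = 6.
Number of correctable errors = floor((d-1)/2)
= floor((6 - 1)/2)
= floor(5/2)
= 2

2


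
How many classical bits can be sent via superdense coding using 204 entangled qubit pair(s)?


Superdense coding allows 2 classical bits per shared entangled pair.
204 pair(s) -> 2 * 204 = 408 classical bits

408


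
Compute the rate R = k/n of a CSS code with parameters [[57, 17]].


Code rate R = k/n
= 17/57
= 0.2982

0.2982


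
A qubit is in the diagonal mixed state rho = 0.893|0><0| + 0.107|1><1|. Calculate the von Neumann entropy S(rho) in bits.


S = -p*log2(p) - (1-p)*log2(1-p)
p = 0.8930, 1-p = 0.1070
= -0.8930 * log2(0.8930) - 0.1070 * log2(0.1070)
= -(-0.1458) - (-0.3450)
= 0.4908

0.4908


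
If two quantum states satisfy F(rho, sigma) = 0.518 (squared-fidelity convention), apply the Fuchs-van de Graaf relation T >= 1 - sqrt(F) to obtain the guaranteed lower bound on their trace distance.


Fuchs-van de Graaf (squared-fidelity convention): 1 - sqrt(F) <= T <= sqrt(1 - F).
Lower bound: T >= 1 - sqrt(F)
sqrt(F) = sqrt(0.518) = 0.7197
T >= 1 - 0.7197
T >= 0.2803

0.2803


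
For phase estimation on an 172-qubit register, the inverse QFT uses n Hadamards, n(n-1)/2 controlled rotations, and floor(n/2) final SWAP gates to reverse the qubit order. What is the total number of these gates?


Hadamard gates: 172
Controlled rotations: n*(n-1)/2 = 172*171/2 = 14706
SWAP gates: floor(n/2) = floor(172/2) = 86
Total = 172 + 14706 + 86
= 14964

14964


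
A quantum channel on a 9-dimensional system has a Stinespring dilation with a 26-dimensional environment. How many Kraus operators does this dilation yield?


Tracing out the environment in an orthonormal basis {|i>_E} gives Kraus operators K_i = <i|_E U |0>_E.
Number of Kraus operators = dim(H_env) = d_env
= 26

26


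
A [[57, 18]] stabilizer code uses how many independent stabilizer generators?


For an [[n,k]] stabilizer code:
Number of stabilizer generators = n - k
= 57 - 18
= 39

39


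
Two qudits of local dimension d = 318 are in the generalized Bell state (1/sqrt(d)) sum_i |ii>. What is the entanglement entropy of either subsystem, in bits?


For a maximally entangled state in d x d:
S = log2(d) = log2(318)
= 8.3129

8.3129


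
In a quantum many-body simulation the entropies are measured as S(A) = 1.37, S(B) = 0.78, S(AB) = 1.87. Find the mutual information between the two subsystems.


I(A:B) = S(A) + S(B) - S(AB)
= 1.37 + 0.78 - 1.87
= 0.2800

0.2800


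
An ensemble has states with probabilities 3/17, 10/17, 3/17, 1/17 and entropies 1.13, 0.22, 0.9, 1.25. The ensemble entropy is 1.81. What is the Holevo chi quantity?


chi = S(rho) - sum_i p_i * S(rho_i)
Weighted entropy = 3/17 * 1.13 + 10/17 * 0.22 + 3/17 * 0.9 + 1/17 * 1.25
= 0.5612
chi = 1.81 - 0.5612
= 1.2488

1.2488


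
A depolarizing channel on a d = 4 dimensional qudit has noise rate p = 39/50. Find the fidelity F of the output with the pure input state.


F = (1-p) + p/d
= (1 - 0.7800) + 0.7800/4
= 0.2200 + 0.1950
= 0.4150

0.4150


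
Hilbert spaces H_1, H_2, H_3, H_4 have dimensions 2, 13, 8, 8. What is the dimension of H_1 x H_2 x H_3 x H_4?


dim(H_1 x H_2 x H_3 x H_4) = 2 * 13 * 8 * 8
= 26 * 8 * 8
= 208 * 8
= 1664

1664


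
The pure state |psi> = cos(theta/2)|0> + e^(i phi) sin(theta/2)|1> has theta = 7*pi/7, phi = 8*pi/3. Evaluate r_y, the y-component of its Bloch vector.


theta = 3.1416, phi = 8.3776
r_y = sin(theta)*sin(phi) = 0.0000 * 0.8660
r_y = 0.0000

0.0000


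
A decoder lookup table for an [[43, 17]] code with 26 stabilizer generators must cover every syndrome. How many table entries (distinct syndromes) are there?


Each stabilizer generator gives a binary (+1 or -1) measurement outcome.
With 26 independent generators:
Total syndromes = 2^26
= 67108864

67108864


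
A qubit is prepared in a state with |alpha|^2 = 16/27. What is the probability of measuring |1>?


|alpha|^2 = 16/27 = 0.5926
|beta|^2 = 1 - 16/27 = 11/27 = 0.4074
P(|1>) = |beta|^2 = 0.4074

0.4074


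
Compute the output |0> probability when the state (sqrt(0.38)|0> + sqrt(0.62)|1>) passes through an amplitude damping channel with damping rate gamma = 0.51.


For amplitude damping with parameter gamma on state sqrt(a)|0> + sqrt(b)|1>:
alpha^2 = 0.38, beta^2 = 0.62
P(|0>) = alpha^2 + gamma * beta^2
= 0.38 + 0.51 * 0.62
= 0.38 + 0.3162
= 0.6962

0.6962


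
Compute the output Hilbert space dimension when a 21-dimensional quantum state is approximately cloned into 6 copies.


Output space = H^(tensor 6) where dim(H) = 21
dim = 21^6
= 441 (after 2 factors)
= 9261 (after 3 factors)
= 194481 (after 4 factors)
= 4084101 (after 5 factors)
= 85766121 (after 6 factors)
= 85766121

85766121


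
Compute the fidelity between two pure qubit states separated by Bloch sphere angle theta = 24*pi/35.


For states separated by angle theta on Bloch sphere:
F = cos^2(theta/2)
theta = 24*pi/35 = 2.1542
theta/2 = 1.0771
cos(theta/2) = 0.4739
F = 0.2246

0.2246


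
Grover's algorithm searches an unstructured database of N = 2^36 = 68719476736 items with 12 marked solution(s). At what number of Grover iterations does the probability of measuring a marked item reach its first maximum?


After j Grover iterations the success probability is P(j) = sin^2((2j+1)*theta), where sin(theta) = sqrt(k/N).
N = 2^36 = 68719476736, k = 12
sin(theta) = sqrt(k/N) = 1.321449896e-05
theta = arcsin(sqrt(k/N)) = 1.321449896e-05 rad
P(j) reaches its first maximum when (2j+1)*theta is as close as possible to pi/2, i.e. j = round(pi/(4*theta) - 1/2).
pi/(4*theta) - 1/2 = 59434.0776
(For comparison, the common estimate pi/4 * sqrt(N/k) = 59434.5776; the exact maximiser is used here.)
Optimal iterations = 59434

59434


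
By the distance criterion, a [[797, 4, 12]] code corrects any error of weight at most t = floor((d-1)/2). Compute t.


Code parameters: [[797, 4, 12]], distance d = 12.
Number of correctable errors = floor((d-1)/2)
= floor((12 - 1)/2)
= floor(11/2)
= 5

5


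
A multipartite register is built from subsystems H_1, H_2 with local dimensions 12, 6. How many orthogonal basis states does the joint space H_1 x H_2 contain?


dim(H_1 x H_2) = 12 * 6
= 72

72


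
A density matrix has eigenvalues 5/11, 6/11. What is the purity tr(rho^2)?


tr(rho^2) = sum of eigenvalues squared
= (5/11)^2 + (6/11)^2
= (25 + 36) / 121
= 61/121
= 0.5041

0.5041


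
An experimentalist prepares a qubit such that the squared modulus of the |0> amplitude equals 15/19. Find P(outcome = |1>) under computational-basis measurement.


|alpha|^2 = 15/19 = 0.7895
|beta|^2 = 1 - 15/19 = 4/19 = 0.2105
P(|1>) = |beta|^2 = 0.2105

0.2105


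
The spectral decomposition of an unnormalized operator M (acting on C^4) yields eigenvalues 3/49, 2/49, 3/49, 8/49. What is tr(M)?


tr(M) = sum of eigenvalues
= 3/49 + 2/49 + 3/49 + 8/49
= 16/49
= 0.3265

0.3265


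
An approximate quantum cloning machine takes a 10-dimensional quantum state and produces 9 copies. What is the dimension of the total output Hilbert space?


Output space = H^(tensor 9) where dim(H) = 10
dim = 10^9
= 100 (after 2 factors)
= 1000 (after 3 factors)
= 10000 (after 4 factors)
= 100000 (after 5 factors)
= 1000000 (after 6 factors)
= 10000000 (after 7 factors)
= 100000000 (after 8 factors)
= 1000000000 (after 9 factors)
= 1000000000

1000000000


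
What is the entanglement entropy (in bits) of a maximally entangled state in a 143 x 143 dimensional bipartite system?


For a maximally entangled state in d x d:
S = log2(d) = log2(143)
= 7.1599

7.1599


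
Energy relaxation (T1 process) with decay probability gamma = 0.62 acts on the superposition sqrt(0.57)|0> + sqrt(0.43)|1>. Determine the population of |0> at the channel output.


For amplitude damping with parameter gamma on state sqrt(a)|0> + sqrt(b)|1>:
alpha^2 = 0.57, beta^2 = 0.43
P(|0>) = alpha^2 + gamma * beta^2
= 0.57 + 0.62 * 0.43
= 0.57 + 0.2666
= 0.8366

0.8366


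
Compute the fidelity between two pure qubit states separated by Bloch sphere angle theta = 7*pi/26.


For states separated by angle theta on Bloch sphere:
F = cos^2(theta/2)
theta = 7*pi/26 = 0.8458
theta/2 = 0.4229
cos(theta/2) = 0.9119
F = 0.8316

0.8316


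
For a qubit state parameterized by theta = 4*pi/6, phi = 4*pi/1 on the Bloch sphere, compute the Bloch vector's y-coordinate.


theta = 2.0944, phi = 12.5664
r_y = sin(theta)*sin(phi) = 0.8660 * 0.0000
r_y = 0.0000

0.0000


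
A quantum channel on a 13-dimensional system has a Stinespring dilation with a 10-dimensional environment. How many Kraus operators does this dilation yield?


Tracing out the environment in an orthonormal basis {|i>_E} gives Kraus operators K_i = <i|_E U |0>_E.
Number of Kraus operators = dim(H_env) = d_env
= 10

10


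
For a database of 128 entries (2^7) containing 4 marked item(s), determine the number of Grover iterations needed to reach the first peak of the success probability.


After j Grover iterations the success probability is P(j) = sin^2((2j+1)*theta), where sin(theta) = sqrt(k/N).
N = 2^7 = 128, k = 4
sin(theta) = sqrt(k/N) = 0.1767766953
theta = arcsin(sqrt(k/N)) = 0.1777106008 rad
P(j) reaches its first maximum when (2j+1)*theta is as close as possible to pi/2, i.e. j = round(pi/(4*theta) - 1/2).
pi/(4*theta) - 1/2 = 3.9195
(For comparison, the common estimate pi/4 * sqrt(N/k) = 4.4429; the exact maximiser is used here.)
Optimal iterations = 4

4


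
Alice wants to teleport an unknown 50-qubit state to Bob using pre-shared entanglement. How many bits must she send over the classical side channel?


Quantum teleportation requires 2 classical bits per qubit teleported.
50 qubit(s) -> 2 * 50 = 100 classical bits

100


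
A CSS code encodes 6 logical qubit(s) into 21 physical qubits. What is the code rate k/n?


Code rate R = k/n
= 6/21
= 0.2857

0.2857


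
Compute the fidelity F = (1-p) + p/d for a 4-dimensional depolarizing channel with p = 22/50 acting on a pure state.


F = (1-p) + p/d
= (1 - 0.4400) + 0.4400/4
= 0.5600 + 0.1100
= 0.6700

0.6700


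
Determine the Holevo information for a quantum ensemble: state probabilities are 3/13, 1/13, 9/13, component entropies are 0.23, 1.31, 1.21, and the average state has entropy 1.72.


chi = S(rho) - sum_i p_i * S(rho_i)
Weighted entropy = 3/13 * 0.23 + 1/13 * 1.31 + 9/13 * 1.21
= 0.9915
chi = 1.72 - 0.9915
= 0.7285

0.7285


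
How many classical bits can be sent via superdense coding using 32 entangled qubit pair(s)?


Superdense coding allows 2 classical bits per shared entangled pair.
32 pair(s) -> 2 * 32 = 64 classical bits

64


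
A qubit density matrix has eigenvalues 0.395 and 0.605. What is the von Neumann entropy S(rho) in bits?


S = -p*log2(p) - (1-p)*log2(1-p)
p = 0.3950, 1-p = 0.6050
= -0.3950 * log2(0.3950) - 0.6050 * log2(0.6050)
= -(-0.5293) - (-0.4386)
= 0.9680

0.9680


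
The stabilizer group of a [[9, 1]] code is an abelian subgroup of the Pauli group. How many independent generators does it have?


For an [[n,k]] stabilizer code:
Number of stabilizer generators = n - k
= 9 - 1
= 8

8


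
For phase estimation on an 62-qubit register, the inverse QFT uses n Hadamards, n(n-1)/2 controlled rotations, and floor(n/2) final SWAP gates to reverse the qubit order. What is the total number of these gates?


Hadamard gates: 62
Controlled rotations: n*(n-1)/2 = 62*61/2 = 1891
SWAP gates: floor(n/2) = floor(62/2) = 31
Total = 62 + 1891 + 31
= 1984

1984


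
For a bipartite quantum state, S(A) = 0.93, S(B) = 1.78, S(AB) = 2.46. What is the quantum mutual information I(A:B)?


I(A:B) = S(A) + S(B) - S(AB)
= 0.93 + 1.78 - 2.46
= 0.2500

0.2500


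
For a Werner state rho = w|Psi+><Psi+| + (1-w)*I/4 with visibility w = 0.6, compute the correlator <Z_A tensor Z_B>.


|Psi+> = (|01> + |10>)/sqrt(2)
For the pure Bell state, <Z_A Z_B> = -1 (Bell-state Pauli correlator).
The maximally-mixed part I/4 has tr(I/4 * P tensor P) = 0 for any traceless Pauli P.
So <Z_A Z_B>_rho = w * (-1) + (1 - w) * 0
= 0.6 * (-1)
= -0.6000

-0.6000


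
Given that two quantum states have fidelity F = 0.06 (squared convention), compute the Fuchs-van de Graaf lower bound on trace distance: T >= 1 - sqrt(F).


Fuchs-van de Graaf (squared-fidelity convention): 1 - sqrt(F) <= T <= sqrt(1 - F).
Lower bound: T >= 1 - sqrt(F)
sqrt(F) = sqrt(0.06) = 0.2449
T >= 1 - 0.2449
T >= 0.7551

0.7551


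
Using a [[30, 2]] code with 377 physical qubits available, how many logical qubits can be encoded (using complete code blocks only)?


Each code block uses 30 physical qubits for 2 logical qubit(s).
Number of complete blocks = floor(377 / 30) = 12
Logical qubits = 12 * 2
= 24

24


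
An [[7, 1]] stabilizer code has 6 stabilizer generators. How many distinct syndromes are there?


Each stabilizer generator gives a binary (+1 or -1) measurement outcome.
With 6 independent generators:
Total syndromes = 2^6
= 64

64


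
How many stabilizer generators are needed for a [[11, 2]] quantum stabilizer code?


For an [[n,k]] stabilizer code:
Number of stabilizer generators = n - k
= 11 - 2
= 9

9


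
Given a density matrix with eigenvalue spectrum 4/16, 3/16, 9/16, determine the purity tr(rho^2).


tr(rho^2) = sum of eigenvalues squared
= (4/16)^2 + (3/16)^2 + (9/16)^2
= (16 + 9 + 81) / 256
= 106/256
= 0.4141

0.4141


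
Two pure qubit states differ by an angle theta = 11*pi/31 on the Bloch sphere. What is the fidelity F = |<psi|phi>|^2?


For states separated by angle theta on Bloch sphere:
F = cos^2(theta/2)
theta = 11*pi/31 = 1.1148
theta/2 = 0.5574
cos(theta/2) = 0.8486
F = 0.7202

0.7202


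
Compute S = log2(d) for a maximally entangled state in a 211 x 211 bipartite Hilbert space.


For a maximally entangled state in d x d:
S = log2(d) = log2(211)
= 7.7211

7.7211


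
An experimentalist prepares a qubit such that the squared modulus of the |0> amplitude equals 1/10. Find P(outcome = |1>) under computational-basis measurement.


|alpha|^2 = 1/10 = 0.1000
|beta|^2 = 1 - 1/10 = 9/10 = 0.9000
P(|1>) = |beta|^2 = 0.9000

0.9000


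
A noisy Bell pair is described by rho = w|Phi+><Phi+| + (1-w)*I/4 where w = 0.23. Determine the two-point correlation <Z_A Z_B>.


|Phi+> = (|00> + |11>)/sqrt(2)
For the pure Bell state, <Z_A Z_B> = +1 (Bell-state Pauli correlator).
The maximally-mixed part I/4 has tr(I/4 * P tensor P) = 0 for any traceless Pauli P.
So <Z_A Z_B>_rho = w * (+1) + (1 - w) * 0
= 0.23 * (+1)
= 0.2300

0.2300


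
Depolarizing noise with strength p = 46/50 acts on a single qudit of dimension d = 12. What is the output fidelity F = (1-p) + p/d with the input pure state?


F = (1-p) + p/d
= (1 - 0.9200) + 0.9200/12
= 0.0800 + 0.0767
= 0.1567

0.1567


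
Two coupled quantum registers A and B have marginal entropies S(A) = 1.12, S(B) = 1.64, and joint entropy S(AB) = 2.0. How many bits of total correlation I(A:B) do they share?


I(A:B) = S(A) + S(B) - S(AB)
= 1.12 + 1.64 - 2.0
= 0.7600

0.7600


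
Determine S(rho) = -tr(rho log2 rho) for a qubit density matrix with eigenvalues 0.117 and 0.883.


S = -p*log2(p) - (1-p)*log2(1-p)
p = 0.1170, 1-p = 0.8830
= -0.1170 * log2(0.1170) - 0.8830 * log2(0.8830)
= -(-0.3622) - (-0.1585)
= 0.5207

0.5207


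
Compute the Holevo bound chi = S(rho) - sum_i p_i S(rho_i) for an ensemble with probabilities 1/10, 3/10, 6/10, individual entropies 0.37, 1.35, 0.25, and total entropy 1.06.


chi = S(rho) - sum_i p_i * S(rho_i)
Weighted entropy = 1/10 * 0.37 + 3/10 * 1.35 + 6/10 * 0.25
= 0.5920
chi = 1.06 - 0.5920
= 0.4680

0.4680


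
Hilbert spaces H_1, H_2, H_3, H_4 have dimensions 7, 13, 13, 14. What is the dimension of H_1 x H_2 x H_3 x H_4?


dim(H_1 x H_2 x H_3 x H_4) = 7 * 13 * 13 * 14
= 91 * 13 * 14
= 1183 * 14
= 16562

16562


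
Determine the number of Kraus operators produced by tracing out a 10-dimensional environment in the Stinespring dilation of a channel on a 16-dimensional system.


Tracing out the environment in an orthonormal basis {|i>_E} gives Kraus operators K_i = <i|_E U |0>_E.
Number of Kraus operators = dim(H_env) = d_env
= 10

10


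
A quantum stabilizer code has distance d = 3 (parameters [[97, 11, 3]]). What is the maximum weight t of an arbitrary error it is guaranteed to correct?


Code parameters: [[97, 11, 3]], distance d = 3.
Number of correctable errors = floor((d-1)/2)
= floor((3 - 1)/2)
= floor(2/2)
= 1

1


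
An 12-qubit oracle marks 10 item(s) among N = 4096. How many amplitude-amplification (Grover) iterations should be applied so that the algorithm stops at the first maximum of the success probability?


After j Grover iterations the success probability is P(j) = sin^2((2j+1)*theta), where sin(theta) = sqrt(k/N).
N = 2^12 = 4096, k = 10
sin(theta) = sqrt(k/N) = 0.04941058844
theta = arcsin(sqrt(k/N)) = 0.04943071578 rad
P(j) reaches its first maximum when (2j+1)*theta is as close as possible to pi/2, i.e. j = round(pi/(4*theta) - 1/2).
pi/(4*theta) - 1/2 = 15.3889
(For comparison, the common estimate pi/4 * sqrt(N/k) = 15.8953; the exact maximiser is used here.)
Optimal iterations = 15

15


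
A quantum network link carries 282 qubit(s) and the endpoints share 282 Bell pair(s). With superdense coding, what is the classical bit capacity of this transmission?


Superdense coding allows 2 classical bits per shared entangled pair.
282 pair(s) -> 2 * 282 = 564 classical bits

564


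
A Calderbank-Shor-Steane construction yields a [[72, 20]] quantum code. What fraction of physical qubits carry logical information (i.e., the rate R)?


Code rate R = k/n
= 20/72
= 0.2778

0.2778


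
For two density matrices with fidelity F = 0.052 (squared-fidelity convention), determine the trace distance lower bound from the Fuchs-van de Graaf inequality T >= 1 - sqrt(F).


Fuchs-van de Graaf (squared-fidelity convention): 1 - sqrt(F) <= T <= sqrt(1 - F).
Lower bound: T >= 1 - sqrt(F)
sqrt(F) = sqrt(0.052) = 0.2280
T >= 1 - 0.2280
T >= 0.7720

0.7720


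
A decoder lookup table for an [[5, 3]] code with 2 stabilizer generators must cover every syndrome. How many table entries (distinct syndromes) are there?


Each stabilizer generator gives a binary (+1 or -1) measurement outcome.
With 2 independent generators:
Total syndromes = 2^2
= 4

4


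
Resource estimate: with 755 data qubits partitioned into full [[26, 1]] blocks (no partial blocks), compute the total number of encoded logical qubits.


Each code block uses 26 physical qubits for 1 logical qubit(s).
Number of complete blocks = floor(755 / 26) = 29
Logical qubits = 29 * 1
= 29

29


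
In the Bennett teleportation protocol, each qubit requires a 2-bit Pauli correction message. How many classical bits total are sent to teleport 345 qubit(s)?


Quantum teleportation requires 2 classical bits per qubit teleported.
345 qubit(s) -> 2 * 345 = 690 classical bits

690


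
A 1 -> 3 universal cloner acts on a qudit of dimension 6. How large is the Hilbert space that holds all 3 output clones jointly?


Output space = H^(tensor 3) where dim(H) = 6
dim = 6^3
= 36 (after 2 factors)
= 216 (after 3 factors)
= 216

216


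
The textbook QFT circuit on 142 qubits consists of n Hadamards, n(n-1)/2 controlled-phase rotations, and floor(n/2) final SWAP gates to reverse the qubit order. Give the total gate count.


Hadamard gates: 142
Controlled rotations: n*(n-1)/2 = 142*141/2 = 10011
SWAP gates: floor(n/2) = floor(142/2) = 71
Total = 142 + 10011 + 71
= 10224

10224


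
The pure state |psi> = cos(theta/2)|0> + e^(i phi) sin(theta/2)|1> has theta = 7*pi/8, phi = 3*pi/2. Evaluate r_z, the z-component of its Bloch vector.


theta = 2.7489, phi = 4.7124
r_z = cos(theta) = -0.9239

-0.9239


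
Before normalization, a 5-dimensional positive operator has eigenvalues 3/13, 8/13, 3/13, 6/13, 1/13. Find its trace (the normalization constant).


tr(M) = sum of eigenvalues
= 3/13 + 8/13 + 3/13 + 6/13 + 1/13
= 21/13
= 1.6154

1.6154


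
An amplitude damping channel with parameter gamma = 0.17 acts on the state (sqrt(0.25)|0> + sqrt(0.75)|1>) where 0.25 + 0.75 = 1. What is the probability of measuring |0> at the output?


For amplitude damping with parameter gamma on state sqrt(a)|0> + sqrt(b)|1>:
alpha^2 = 0.25, beta^2 = 0.75
P(|0>) = alpha^2 + gamma * beta^2
= 0.25 + 0.17 * 0.75
= 0.25 + 0.1275
= 0.3775

0.3775


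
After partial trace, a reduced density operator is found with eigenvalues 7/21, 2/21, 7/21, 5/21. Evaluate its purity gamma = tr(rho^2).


tr(rho^2) = sum of eigenvalues squared
= (7/21)^2 + (2/21)^2 + (7/21)^2 + (5/21)^2
= (49 + 4 + 49 + 25) / 441
= 127/441
= 0.2880

0.2880


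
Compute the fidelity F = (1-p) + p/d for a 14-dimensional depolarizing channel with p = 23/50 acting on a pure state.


F = (1-p) + p/d
= (1 - 0.4600) + 0.4600/14
= 0.5400 + 0.0329
= 0.5729

0.5729


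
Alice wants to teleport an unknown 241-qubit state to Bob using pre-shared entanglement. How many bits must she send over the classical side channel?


Quantum teleportation requires 2 classical bits per qubit teleported.
241 qubit(s) -> 2 * 241 = 482 classical bits

482


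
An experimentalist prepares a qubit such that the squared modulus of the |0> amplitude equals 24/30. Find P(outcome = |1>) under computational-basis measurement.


|alpha|^2 = 24/30 = 0.8000
|beta|^2 = 1 - 24/30 = 6/30 = 0.2000
P(|1>) = |beta|^2 = 0.2000

0.2000


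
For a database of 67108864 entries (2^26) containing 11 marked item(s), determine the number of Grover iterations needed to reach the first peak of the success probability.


After j Grover iterations the success probability is P(j) = sin^2((2j+1)*theta), where sin(theta) = sqrt(k/N).
N = 2^26 = 67108864, k = 11
sin(theta) = sqrt(k/N) = 0.0004048614246
theta = arcsin(sqrt(k/N)) = 0.0004048614357 rad
P(j) reaches its first maximum when (2j+1)*theta is as close as possible to pi/2, i.e. j = round(pi/(4*theta) - 1/2).
pi/(4*theta) - 1/2 = 1939.4184
(For comparison, the common estimate pi/4 * sqrt(N/k) = 1939.9185; the exact maximiser is used here.)
Optimal iterations = 1939

1939


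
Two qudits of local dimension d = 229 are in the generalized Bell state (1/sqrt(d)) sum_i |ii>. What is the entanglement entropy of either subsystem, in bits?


For a maximally entangled state in d x d:
S = log2(d) = log2(229)
= 7.8392

7.8392


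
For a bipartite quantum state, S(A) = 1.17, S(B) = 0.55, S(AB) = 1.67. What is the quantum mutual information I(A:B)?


I(A:B) = S(A) + S(B) - S(AB)
= 1.17 + 0.55 - 1.67
= 0.0500

0.0500


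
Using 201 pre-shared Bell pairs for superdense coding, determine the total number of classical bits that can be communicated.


Superdense coding allows 2 classical bits per shared entangled pair.
201 pair(s) -> 2 * 201 = 402 classical bits

402


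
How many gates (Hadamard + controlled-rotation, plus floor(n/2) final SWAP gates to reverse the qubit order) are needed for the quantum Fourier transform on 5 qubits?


Hadamard gates: 5
Controlled rotations: n*(n-1)/2 = 5*4/2 = 10
SWAP gates: floor(n/2) = floor(5/2) = 2
Total = 5 + 10 + 2
= 17

17


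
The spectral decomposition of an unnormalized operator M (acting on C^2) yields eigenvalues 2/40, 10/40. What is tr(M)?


tr(M) = sum of eigenvalues
= 2/40 + 10/40
= 12/40
= 0.3000

0.3000


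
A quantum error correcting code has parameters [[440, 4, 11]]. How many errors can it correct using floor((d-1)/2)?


Code parameters: [[440, 4, 11]], distance d = 11.
Number of correctable errors = floor((d-1)/2)
= floor((11 - 1)/2)
= floor(10/2)
= 5

5


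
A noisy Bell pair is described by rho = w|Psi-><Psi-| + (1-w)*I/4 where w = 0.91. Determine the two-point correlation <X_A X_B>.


|Psi-> = (|01> - |10>)/sqrt(2)
For the pure Bell state, <X_A X_B> = -1 (Bell-state Pauli correlator).
The maximally-mixed part I/4 has tr(I/4 * P tensor P) = 0 for any traceless Pauli P.
So <X_A X_B>_rho = w * (-1) + (1 - w) * 0
= 0.91 * (-1)
= -0.9100

-0.9100


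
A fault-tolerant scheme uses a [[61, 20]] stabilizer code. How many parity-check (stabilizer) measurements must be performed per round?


For an [[n,k]] stabilizer code:
Number of stabilizer generators = n - k
= 61 - 20
= 41

41


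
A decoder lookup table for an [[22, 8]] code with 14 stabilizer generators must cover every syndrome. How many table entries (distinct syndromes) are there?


Each stabilizer generator gives a binary (+1 or -1) measurement outcome.
With 14 independent generators:
Total syndromes = 2^14
= 16384

16384


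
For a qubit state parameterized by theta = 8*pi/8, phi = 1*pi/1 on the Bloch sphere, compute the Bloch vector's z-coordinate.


theta = 3.1416, phi = 3.1416
r_z = cos(theta) = -1.0000

-1.0000


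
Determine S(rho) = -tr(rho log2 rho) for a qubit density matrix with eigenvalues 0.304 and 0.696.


S = -p*log2(p) - (1-p)*log2(1-p)
p = 0.3040, 1-p = 0.6960
= -0.3040 * log2(0.3040) - 0.6960 * log2(0.6960)
= -(-0.5222) - (-0.3639)
= 0.8861

0.8861


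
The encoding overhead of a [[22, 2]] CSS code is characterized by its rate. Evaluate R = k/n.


Code rate R = k/n
= 2/22
= 0.0909

0.0909


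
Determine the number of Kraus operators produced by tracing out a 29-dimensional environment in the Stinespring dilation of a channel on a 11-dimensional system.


Tracing out the environment in an orthonormal basis {|i>_E} gives Kraus operators K_i = <i|_E U |0>_E.
Number of Kraus operators = dim(H_env) = d_env
= 29

29


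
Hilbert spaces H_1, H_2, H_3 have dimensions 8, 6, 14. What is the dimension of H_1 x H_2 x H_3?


dim(H_1 x H_2 x H_3) = 8 * 6 * 14
= 48 * 14
= 672

672


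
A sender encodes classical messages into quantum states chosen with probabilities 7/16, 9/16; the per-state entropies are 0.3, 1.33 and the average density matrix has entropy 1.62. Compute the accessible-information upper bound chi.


chi = S(rho) - sum_i p_i * S(rho_i)
Weighted entropy = 7/16 * 0.3 + 9/16 * 1.33
= 0.8794
chi = 1.62 - 0.8794
= 0.7406

0.7406


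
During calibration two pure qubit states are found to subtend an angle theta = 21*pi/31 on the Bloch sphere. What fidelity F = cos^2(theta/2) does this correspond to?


For states separated by angle theta on Bloch sphere:
F = cos^2(theta/2)
theta = 21*pi/31 = 2.1282
theta/2 = 1.0641
cos(theta/2) = 0.4853
F = 0.2355

0.2355
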